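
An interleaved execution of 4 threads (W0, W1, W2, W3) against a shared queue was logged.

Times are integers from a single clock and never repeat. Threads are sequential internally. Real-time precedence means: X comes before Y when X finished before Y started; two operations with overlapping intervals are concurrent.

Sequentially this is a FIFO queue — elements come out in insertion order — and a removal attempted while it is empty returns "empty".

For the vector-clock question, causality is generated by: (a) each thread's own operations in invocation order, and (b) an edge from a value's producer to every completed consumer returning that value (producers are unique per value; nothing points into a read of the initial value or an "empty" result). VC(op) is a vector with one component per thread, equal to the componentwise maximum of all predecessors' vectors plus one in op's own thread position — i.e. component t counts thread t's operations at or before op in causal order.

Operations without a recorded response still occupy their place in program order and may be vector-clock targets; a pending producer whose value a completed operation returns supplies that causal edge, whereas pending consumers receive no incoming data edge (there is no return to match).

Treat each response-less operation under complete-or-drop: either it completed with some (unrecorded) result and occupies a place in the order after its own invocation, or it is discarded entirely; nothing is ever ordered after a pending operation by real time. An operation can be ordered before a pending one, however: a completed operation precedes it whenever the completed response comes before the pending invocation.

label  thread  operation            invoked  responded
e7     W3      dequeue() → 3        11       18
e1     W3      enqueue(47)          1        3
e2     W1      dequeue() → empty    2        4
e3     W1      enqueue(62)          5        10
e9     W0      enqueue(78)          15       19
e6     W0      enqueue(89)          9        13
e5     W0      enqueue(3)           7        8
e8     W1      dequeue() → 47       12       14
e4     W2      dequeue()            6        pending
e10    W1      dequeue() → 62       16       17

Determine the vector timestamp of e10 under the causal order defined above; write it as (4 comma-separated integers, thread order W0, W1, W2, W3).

(0, 4, 0, 1)

e1 (invocation 1): nothing precedes it; W3's component alone gives (0, 0, 0, 1)
e4 (invocation 6): nothing precedes it; W2's component alone gives (0, 0, 1, 0)
e2 (invocation 2): nothing precedes it; W1's component alone gives (0, 1, 0, 0)
e5 (invocation 7): nothing precedes it; W0's component alone gives (1, 0, 0, 0)
invoked at 5, e3 merges VC(e2)=(0, 1, 0, 0) and bumps W1's slot → (0, 2, 0, 0)
invoked at 9, e6 merges VC(e5)=(1, 0, 0, 0) and bumps W0's slot → (2, 0, 0, 0)
invoked at 11, e7 merges VC(e1)=(0, 0, 0, 1), VC(e5)=(1, 0, 0, 0) and bumps W3's slot → (1, 0, 0, 2)
invoked at 15, e9 merges VC(e6)=(2, 0, 0, 0) and bumps W0's slot → (3, 0, 0, 0)
invoked at 12, e8 merges VC(e1)=(0, 0, 0, 1), VC(e3)=(0, 2, 0, 0) and bumps W1's slot → (0, 3, 0, 1)
invoked at 16, e10 merges VC(e3)=(0, 2, 0, 0), VC(e8)=(0, 3, 0, 1) and bumps W1's slot → (0, 4, 0, 1)
target: VC(e10) = (0, 4, 0, 1)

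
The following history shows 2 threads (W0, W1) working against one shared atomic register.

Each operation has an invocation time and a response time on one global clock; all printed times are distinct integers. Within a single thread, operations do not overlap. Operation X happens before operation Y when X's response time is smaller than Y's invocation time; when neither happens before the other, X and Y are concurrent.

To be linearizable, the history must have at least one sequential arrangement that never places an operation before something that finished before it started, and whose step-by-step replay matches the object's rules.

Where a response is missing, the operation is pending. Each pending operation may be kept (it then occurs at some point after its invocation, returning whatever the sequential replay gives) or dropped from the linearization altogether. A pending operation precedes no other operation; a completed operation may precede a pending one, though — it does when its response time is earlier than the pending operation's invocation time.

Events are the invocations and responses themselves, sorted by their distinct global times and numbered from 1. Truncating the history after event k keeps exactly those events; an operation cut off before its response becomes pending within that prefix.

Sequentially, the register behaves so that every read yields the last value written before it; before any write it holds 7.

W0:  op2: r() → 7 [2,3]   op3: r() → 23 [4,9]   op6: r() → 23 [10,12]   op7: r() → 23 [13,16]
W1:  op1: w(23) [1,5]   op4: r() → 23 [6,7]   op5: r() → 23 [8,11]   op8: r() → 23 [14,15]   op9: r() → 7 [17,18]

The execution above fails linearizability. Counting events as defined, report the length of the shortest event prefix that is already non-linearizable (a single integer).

events 1..17 are linearizable; a witness order is op2, op1, op3, op4, op5, op6, op7, op8:
1. op2 r() → 7, leaving value 7
2. op1 w(23), leaving value 23
3. op3 r() → 23, leaving value 23
4. op4 r() → 23, leaving value 23
5. op5 r() → 23, leaving value 23
6. op6 r() → 23, leaving value 23
7. op7 r() → 23, leaving value 23
8. op8 r() → 23, leaving value 23
include event 18 — op9 responding at 18 — and every candidate order breaks
sample order op1, op2, op3, op4, op5, op6, op7, op8, op9 stalls at step 2 — op2 r() → 7 has no legal effect
sample order op1, op2, op3, op4, op5, op6, op8, op7, op9 stalls at step 2 — op2 r() → 7 has no legal effect

18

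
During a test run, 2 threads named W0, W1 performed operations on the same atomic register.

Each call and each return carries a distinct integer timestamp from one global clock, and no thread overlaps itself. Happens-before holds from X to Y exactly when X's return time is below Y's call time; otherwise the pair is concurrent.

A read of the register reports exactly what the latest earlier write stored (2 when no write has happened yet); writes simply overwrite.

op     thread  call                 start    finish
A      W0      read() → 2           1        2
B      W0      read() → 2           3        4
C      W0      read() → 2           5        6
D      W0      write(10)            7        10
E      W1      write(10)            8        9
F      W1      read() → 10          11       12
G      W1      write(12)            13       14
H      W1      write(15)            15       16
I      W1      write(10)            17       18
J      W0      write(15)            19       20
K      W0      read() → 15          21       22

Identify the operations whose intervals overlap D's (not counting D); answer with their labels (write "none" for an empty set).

E

concurrent with D ([7,10]): every op whose interval crosses 7..10
A [1,2]: before
B [3,4]: before
C [5,6]: before
E [8,9]: concurrent
F [11,12]: after
G [13,14]: after
H [15,16]: after
I [17,18]: after
J [19,20]: after
K [21,22]: after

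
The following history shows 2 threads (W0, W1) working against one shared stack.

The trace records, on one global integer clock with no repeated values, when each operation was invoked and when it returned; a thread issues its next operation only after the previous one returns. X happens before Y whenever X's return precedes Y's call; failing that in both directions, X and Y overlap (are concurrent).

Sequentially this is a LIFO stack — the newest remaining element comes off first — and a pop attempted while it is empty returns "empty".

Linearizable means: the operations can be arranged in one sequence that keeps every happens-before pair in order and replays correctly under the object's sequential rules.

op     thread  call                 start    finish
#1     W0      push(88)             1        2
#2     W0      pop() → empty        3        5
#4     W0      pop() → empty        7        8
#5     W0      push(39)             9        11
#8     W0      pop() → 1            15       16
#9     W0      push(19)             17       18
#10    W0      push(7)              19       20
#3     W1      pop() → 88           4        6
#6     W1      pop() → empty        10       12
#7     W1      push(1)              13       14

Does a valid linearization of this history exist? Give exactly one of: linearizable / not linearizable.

a witness: #1, #3, #2, #4, #6, #5, #7, #8, #9, #10
1. #1 push(88), leaving stack <88>
2. #3 pop() → 88, leaving stack <>
3. #2 pop() → empty, leaving stack <>
4. #4 pop() → empty, leaving stack <>
5. #6 pop() → empty, leaving stack <>
6. #5 push(39), leaving stack <39>
7. #7 push(1), leaving stack <39,1>
8. #8 pop() → 1, leaving stack <39>
9. #9 push(19), leaving stack <39,19>
10. #10 push(7), leaving stack <39,19,7>

linearizable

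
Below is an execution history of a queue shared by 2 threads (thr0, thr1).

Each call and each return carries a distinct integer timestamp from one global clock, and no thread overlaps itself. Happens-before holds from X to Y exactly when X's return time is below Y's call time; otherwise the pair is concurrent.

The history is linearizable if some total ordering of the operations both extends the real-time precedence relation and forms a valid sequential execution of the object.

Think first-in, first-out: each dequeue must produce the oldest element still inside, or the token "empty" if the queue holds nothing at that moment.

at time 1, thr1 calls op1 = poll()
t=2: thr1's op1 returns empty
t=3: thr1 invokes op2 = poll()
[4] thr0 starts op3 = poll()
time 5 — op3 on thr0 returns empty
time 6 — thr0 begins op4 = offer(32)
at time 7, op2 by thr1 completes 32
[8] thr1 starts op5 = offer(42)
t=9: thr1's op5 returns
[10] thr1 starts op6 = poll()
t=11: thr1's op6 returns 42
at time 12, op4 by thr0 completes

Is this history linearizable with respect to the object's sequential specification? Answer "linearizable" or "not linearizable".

linearizable

a witness: op1, op3, op4, op2, op5, op6
after step 1 (op1 poll() → empty): queue <>
after step 2 (op3 poll() → empty): queue <>
after step 3 (op4 offer(32)): queue <32>
after step 4 (op2 poll() → 32): queue <>
after step 5 (op5 offer(42)): queue <42>
after step 6 (op6 poll() → 42): queue <>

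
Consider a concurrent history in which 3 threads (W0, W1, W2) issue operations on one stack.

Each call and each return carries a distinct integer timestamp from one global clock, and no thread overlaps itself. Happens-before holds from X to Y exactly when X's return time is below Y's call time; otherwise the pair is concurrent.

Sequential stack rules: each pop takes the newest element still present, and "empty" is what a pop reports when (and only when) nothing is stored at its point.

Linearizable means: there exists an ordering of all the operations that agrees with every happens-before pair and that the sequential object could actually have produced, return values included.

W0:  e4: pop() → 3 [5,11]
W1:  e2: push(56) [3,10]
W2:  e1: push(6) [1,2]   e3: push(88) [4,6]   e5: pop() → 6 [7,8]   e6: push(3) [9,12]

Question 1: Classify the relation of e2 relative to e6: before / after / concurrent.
Answer: concurrent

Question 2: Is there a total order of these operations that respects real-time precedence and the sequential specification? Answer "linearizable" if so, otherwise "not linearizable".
events 1..10 are fine; event 11 — the response of e4 at time 11 — makes the prefix non-linearizable
every one of the 12 real-time-consistent orders over 5 completed stack ops fails the sequential spec
every completion of the 1 pending operation (e6) was checked; none linearizes
one such order, e1, e2, e3, e4, e5 (pending dropped), breaks at step 4 where e4 pop() → 3 is illegal
one such order, e1, e2, e3, e5, e4 (pending dropped), breaks at step 4 where e5 pop() → 6 is illegal

not linearizable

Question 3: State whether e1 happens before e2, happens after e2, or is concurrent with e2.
Answer: before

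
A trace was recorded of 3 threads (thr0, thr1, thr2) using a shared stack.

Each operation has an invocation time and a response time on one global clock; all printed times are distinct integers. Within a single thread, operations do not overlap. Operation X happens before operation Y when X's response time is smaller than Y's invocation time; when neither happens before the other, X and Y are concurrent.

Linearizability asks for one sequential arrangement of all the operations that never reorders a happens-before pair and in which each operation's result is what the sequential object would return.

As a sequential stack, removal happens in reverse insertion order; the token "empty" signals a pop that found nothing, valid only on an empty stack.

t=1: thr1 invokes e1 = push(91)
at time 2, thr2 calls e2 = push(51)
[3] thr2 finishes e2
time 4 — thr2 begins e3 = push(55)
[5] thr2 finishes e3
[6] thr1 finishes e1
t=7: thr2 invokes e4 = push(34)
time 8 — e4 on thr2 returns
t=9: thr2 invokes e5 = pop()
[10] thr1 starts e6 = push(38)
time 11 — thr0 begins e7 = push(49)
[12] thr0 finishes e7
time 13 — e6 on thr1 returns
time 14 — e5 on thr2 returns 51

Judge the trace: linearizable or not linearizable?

prefix check: 1..13 passes, 1..14 fails once e5's time-14 response joins
all 18 real-time-respecting orders fail — 7 completed stack operations, no legal replay
for example e1, e2, e3, e4, e5, e6, e7 fails at step 5: e5 pop() → 51 is not legal there
for example e1, e2, e3, e4, e5, e7, e6 fails at step 5: e5 pop() → 51 is not legal there

not linearizable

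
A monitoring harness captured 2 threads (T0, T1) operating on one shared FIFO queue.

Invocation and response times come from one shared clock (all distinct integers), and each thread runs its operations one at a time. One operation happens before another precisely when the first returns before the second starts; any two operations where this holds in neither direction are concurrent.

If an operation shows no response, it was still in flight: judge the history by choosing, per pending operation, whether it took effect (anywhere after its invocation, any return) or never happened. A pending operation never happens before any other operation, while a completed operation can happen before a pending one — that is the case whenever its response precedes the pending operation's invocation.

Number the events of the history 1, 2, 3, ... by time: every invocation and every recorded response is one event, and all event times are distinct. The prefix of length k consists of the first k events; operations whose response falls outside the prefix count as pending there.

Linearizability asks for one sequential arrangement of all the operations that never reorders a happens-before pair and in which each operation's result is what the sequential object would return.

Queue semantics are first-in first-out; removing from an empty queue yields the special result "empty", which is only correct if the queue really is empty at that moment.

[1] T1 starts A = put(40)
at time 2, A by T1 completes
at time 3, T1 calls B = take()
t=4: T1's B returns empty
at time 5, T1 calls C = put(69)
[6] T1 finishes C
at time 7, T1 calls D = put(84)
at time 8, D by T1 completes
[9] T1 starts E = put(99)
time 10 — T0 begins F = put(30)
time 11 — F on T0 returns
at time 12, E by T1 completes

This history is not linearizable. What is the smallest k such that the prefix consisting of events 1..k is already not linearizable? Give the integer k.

a valid linearization of events 1..3 exists, for instance A:
after step 1 (A put(40)): queue <40>
at event 4 (B's time-4 response) nothing linearizes any more
take A, B: step 2 already fails, because B take() → empty cannot occur there

4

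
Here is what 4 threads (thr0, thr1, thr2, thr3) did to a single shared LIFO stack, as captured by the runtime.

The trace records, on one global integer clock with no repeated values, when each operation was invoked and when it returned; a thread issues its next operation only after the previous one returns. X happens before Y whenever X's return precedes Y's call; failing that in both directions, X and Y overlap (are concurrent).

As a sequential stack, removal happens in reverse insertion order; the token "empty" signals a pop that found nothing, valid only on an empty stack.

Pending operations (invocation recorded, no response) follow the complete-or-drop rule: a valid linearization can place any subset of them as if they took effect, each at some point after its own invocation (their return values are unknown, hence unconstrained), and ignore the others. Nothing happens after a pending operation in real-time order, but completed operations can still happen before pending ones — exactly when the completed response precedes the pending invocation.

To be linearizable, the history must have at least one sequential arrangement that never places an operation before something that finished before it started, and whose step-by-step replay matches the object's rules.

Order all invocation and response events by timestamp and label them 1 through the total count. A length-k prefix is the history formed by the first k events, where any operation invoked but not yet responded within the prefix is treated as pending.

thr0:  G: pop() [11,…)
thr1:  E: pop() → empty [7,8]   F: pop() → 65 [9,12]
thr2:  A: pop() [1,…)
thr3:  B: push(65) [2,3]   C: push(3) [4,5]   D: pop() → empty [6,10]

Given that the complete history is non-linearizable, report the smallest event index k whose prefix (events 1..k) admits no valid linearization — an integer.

events 1..9 are linearizable, e.g. via B, A, C, D, E:
step 1: B push(65) — stack <65>
step 2: A pop() (pending, included) — stack <>
step 3: C push(3) — stack <3>
step 4: D pop() (pending, included) — stack <>
step 5: E pop() → empty — stack <>
include event 10 — D responding at 10 — and every candidate order breaks
completion choices over the 2 pending operations (A, F) were checked; none helps
sample order B, C, D, E (pending dropped) stalls at step 3 — D pop() → empty has no legal effect
sample order B, C, E, D (pending dropped) stalls at step 3 — E pop() → empty has no legal effect

10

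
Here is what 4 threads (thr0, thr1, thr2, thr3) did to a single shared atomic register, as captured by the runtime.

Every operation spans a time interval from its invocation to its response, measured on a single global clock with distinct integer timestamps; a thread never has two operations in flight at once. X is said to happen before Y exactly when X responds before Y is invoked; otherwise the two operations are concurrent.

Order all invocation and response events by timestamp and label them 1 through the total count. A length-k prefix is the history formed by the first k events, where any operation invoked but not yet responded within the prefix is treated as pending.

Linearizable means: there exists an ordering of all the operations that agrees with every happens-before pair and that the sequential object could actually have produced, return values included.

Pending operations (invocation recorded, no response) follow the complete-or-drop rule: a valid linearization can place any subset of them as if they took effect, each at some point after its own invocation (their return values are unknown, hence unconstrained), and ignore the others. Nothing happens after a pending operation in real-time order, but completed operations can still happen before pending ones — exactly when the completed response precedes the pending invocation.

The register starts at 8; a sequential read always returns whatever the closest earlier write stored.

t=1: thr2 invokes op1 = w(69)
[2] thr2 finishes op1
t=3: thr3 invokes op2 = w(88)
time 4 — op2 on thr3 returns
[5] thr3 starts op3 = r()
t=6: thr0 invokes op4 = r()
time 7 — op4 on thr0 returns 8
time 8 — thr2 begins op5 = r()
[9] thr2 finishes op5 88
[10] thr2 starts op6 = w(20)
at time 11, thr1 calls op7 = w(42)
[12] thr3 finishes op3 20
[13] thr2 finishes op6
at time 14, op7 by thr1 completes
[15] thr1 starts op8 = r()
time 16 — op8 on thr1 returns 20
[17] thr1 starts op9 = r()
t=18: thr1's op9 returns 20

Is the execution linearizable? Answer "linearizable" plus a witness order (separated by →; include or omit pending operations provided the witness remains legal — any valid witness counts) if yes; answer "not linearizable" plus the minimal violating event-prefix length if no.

through event 6 a valid linearization exists; event 7 (op4 responding at time 7) ends that
one real-time candidate order over the 3 completed operations — the atomic register replay rejects it
no escape via the 1 pending operation (op3): every completion choice fails
for example op1, op2, op4 (pending dropped) fails at step 3: op4 r() → 8 is not legal there

not linearizable — minimal violating prefix: 7 events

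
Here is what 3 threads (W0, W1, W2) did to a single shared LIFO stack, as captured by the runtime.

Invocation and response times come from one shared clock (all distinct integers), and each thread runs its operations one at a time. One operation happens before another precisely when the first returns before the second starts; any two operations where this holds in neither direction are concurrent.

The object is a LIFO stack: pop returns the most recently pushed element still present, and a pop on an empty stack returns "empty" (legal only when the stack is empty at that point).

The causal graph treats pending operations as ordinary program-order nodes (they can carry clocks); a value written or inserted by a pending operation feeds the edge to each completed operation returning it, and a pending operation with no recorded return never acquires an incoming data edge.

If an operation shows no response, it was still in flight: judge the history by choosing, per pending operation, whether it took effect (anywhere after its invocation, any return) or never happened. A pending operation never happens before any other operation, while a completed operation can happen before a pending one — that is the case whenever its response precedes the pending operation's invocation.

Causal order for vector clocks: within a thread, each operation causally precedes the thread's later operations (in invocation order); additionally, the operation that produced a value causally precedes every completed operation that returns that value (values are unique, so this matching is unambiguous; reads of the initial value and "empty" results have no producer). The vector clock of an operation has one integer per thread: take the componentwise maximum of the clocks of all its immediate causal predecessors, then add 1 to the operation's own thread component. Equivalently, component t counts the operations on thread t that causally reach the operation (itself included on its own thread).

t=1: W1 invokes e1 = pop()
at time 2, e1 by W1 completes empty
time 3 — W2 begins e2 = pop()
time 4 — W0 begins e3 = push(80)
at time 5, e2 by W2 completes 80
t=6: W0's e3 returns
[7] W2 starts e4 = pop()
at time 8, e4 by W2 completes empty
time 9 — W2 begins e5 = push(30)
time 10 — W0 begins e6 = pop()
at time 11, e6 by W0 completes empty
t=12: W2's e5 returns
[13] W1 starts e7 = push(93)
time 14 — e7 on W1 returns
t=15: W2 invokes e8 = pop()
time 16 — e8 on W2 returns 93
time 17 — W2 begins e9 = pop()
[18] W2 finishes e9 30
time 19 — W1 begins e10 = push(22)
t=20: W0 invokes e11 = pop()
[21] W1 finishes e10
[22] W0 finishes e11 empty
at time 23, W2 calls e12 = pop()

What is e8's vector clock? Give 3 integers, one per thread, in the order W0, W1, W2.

(1, 2, 4)

invoked at 1, e1 has no predecessors; its own W1 bump gives (0, 1, 0)
invoked at 4, e3 has no predecessors; its own W0 bump gives (1, 0, 0)
invoked at 13, e7 merges VC(e1)=(0, 1, 0) and bumps W1's slot → (0, 2, 0)
invoked at 3, e2 merges VC(e3)=(1, 0, 0) and bumps W2's slot → (1, 0, 1)
invoked at 10, e6 merges VC(e3)=(1, 0, 0) and bumps W0's slot → (2, 0, 0)
invoked at 19, e10 merges VC(e7)=(0, 2, 0) and bumps W1's slot → (0, 3, 0)
invoked at 7, e4 merges VC(e2)=(1, 0, 1) and bumps W2's slot → (1, 0, 2)
invoked at 20, e11 merges VC(e6)=(2, 0, 0) and bumps W0's slot → (3, 0, 0)
invoked at 9, e5 merges VC(e4)=(1, 0, 2) and bumps W2's slot → (1, 0, 3)
invoked at 15, e8 merges VC(e5)=(1, 0, 3), VC(e7)=(0, 2, 0) and bumps W2's slot → (1, 2, 4)
invoked at 17, e9 merges VC(e5)=(1, 0, 3), VC(e8)=(1, 2, 4) and bumps W2's slot → (1, 2, 5)
invoked at 23, e12 merges VC(e9)=(1, 2, 5) and bumps W2's slot → (1, 2, 6)
target: VC(e8) = (1, 2, 4)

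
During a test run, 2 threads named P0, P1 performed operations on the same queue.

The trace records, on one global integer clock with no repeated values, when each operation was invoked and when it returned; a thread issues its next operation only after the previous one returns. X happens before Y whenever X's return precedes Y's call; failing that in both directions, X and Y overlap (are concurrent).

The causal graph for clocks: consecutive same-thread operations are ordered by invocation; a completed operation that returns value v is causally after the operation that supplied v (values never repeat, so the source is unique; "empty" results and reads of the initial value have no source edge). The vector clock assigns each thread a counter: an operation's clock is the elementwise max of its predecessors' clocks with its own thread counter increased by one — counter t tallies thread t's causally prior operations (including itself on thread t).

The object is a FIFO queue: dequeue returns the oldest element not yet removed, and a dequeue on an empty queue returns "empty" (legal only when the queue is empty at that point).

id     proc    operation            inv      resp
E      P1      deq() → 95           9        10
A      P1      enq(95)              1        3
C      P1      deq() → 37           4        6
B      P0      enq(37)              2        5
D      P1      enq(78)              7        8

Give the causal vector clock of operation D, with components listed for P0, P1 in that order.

(1, 3)

A, invoked 1, has no incoming edges; only P1's bump applies → (0, 1)
B, invoked 2, has no incoming edges; only P0's bump applies → (1, 0)
invoked at 4, C merges VC(A)=(0, 1), VC(B)=(1, 0) and bumps P1's slot → (1, 2)
invoked at 7, D merges VC(C)=(1, 2) and bumps P1's slot → (1, 3)
invoked at 9, E merges VC(A)=(0, 1), VC(D)=(1, 3) and bumps P1's slot → (1, 4)
target: VC(D) = (1, 3)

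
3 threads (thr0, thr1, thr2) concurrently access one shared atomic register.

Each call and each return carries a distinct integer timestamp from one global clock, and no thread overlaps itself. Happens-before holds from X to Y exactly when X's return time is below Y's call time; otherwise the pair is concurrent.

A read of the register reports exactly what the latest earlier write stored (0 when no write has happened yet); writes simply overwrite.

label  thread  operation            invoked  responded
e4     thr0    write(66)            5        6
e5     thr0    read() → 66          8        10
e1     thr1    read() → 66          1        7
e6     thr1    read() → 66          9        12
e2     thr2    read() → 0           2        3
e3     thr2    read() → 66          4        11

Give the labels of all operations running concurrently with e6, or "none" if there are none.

overlap test against e6 [9,12]: concurrent iff the interval meets 9..12
e1 [1,7]: before
e2 [2,3]: before
e3 [4,11]: concurrent
e4 [5,6]: before
e5 [8,10]: concurrent

e3, e5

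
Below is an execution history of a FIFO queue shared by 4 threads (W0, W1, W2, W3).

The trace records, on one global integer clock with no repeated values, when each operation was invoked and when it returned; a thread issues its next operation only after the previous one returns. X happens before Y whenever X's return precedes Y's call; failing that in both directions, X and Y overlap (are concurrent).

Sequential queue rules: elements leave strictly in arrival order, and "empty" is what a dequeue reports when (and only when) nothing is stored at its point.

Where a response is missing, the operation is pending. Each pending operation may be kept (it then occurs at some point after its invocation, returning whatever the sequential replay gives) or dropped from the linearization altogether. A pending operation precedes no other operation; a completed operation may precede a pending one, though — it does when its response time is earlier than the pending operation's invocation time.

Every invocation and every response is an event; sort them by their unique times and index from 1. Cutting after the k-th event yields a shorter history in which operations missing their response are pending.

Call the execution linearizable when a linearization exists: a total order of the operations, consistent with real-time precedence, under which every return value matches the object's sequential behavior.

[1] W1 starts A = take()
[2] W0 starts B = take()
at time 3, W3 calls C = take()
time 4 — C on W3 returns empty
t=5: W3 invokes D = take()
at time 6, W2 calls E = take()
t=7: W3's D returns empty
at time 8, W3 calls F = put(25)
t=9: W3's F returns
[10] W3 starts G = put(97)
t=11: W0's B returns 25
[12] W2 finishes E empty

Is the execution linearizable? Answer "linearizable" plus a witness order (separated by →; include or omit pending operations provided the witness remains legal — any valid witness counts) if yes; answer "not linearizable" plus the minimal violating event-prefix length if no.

linearizable — witness: A → C → D → E → F → B

after step 1 (A take() (pending, included)): queue <>
after step 2 (C take() → empty): queue <>
after step 3 (D take() → empty): queue <>
after step 4 (E take() → empty): queue <>
after step 5 (F put(25)): queue <25>
after step 6 (B take() → 25): queue <>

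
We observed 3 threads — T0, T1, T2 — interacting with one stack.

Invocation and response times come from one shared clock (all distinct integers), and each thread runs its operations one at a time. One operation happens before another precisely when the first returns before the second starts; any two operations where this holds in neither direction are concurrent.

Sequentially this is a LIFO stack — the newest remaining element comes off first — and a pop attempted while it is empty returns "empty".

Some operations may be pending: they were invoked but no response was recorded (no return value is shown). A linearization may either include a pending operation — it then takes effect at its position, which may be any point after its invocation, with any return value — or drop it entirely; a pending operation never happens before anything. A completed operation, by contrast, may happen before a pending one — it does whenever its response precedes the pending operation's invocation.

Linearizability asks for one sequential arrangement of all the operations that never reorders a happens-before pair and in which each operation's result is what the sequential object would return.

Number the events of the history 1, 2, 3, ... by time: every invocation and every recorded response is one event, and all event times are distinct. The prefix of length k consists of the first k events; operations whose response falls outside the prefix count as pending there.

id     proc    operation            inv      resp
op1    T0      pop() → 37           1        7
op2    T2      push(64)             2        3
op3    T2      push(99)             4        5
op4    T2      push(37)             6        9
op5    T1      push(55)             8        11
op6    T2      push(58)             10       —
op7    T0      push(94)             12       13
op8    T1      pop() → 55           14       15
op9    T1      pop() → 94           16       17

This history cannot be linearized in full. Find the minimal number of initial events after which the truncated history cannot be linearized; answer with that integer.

15

events 1..14 are still linearizable — one witness is op2, op3, op4, op1, op5, op6, op7:
after step 1 (op2 push(64)): stack <64>
after step 2 (op3 push(99)): stack <64,99>
after step 3 (op4 push(37)): stack <64,99,37>
after step 4 (op1 pop() → 37): stack <64,99>
after step 5 (op5 push(55)): stack <64,99,55>
after step 6 (op6 push(58) (pending, included)): stack <64,99,55,58>
after step 7 (op7 push(94)): stack <64,99,55,58,94>
at event 15 (op8's time-15 response) nothing linearizes any more
including or dropping the 1 pending operation (op6) in any combination fails
take op1, op2, op3, op4, op5, op7, op8 (pending dropped): step 1 already fails, because op1 pop() → 37 cannot occur there
take op1, op2, op3, op5, op4, op7, op8 (pending dropped): step 1 already fails, because op1 pop() → 37 cannot occur there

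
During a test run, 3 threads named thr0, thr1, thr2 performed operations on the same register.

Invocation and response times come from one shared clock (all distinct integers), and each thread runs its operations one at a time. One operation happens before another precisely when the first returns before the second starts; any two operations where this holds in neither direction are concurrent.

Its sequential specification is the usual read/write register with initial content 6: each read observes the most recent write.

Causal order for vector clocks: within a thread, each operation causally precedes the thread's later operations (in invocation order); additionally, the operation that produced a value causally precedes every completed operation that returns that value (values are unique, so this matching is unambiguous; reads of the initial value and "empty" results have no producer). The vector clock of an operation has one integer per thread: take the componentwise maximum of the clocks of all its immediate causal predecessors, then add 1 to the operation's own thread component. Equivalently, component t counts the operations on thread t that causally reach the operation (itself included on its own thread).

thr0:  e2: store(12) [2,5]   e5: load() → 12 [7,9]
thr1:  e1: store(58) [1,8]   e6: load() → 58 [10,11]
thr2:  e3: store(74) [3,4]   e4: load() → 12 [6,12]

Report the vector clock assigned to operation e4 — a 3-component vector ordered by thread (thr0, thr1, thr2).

e3, invoked 3, has no incoming edges; only thr2's bump applies → (0, 0, 1)
e1, invoked 1, has no incoming edges; only thr1's bump applies → (0, 1, 0)
e2, invoked 2, has no incoming edges; only thr0's bump applies → (1, 0, 0)
e6 (invocation 10): componentwise max over VC(e1)=(0, 1, 0), +1 at thr1, giving (0, 2, 0)
e5 (invocation 7): componentwise max over VC(e2)=(1, 0, 0), +1 at thr0, giving (2, 0, 0)
e4 (invocation 6): componentwise max over VC(e2)=(1, 0, 0), VC(e3)=(0, 0, 1), +1 at thr2, giving (1, 0, 2)
target: VC(e4) = (1, 0, 2)

(1, 0, 2)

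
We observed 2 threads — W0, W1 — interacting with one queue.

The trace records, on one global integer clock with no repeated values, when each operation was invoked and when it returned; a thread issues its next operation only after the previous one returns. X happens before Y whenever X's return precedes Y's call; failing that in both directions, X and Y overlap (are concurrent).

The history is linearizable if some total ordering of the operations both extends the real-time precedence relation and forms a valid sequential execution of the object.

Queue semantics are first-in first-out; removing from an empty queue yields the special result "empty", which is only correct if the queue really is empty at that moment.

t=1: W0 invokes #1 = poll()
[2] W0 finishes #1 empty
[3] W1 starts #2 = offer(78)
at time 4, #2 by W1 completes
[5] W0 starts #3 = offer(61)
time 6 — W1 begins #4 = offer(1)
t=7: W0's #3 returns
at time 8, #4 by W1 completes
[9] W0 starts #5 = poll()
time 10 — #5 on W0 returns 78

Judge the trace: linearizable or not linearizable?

linearizable

witness order: #1, #2, #3, #4, #5
step 1: #1 poll() → empty — queue <>
step 2: #2 offer(78) — queue <78>
step 3: #3 offer(61) — queue <78,61>
step 4: #4 offer(1) — queue <78,61,1>
step 5: #5 poll() → 78 — queue <61,1>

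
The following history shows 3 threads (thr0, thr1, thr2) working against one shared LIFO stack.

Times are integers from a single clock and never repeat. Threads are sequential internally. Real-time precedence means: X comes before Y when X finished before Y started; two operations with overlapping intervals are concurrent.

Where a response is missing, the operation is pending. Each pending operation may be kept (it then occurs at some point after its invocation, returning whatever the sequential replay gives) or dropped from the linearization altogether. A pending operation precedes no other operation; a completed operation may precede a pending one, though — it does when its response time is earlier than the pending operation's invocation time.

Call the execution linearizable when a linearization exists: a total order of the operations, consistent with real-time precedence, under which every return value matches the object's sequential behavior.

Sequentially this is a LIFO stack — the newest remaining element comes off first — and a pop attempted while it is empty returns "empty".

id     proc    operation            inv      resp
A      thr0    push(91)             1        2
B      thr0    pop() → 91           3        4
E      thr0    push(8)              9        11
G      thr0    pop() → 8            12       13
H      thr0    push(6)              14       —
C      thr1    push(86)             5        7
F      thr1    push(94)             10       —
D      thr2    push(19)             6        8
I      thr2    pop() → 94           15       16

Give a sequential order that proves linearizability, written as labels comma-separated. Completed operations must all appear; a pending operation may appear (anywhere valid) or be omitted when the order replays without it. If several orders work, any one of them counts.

after step 1 (A push(91)): stack <91>
after step 2 (B pop() → 91): stack <>
after step 3 (C push(86)): stack <86>
after step 4 (D push(19)): stack <86,19>
after step 5 (E push(8)): stack <86,19,8>
after step 6 (G pop() → 8): stack <86,19>
after step 7 (F push(94) (pending, included)): stack <86,19,94>
after step 8 (I pop() → 94): stack <86,19>

A, B, C, D, E, G, F, I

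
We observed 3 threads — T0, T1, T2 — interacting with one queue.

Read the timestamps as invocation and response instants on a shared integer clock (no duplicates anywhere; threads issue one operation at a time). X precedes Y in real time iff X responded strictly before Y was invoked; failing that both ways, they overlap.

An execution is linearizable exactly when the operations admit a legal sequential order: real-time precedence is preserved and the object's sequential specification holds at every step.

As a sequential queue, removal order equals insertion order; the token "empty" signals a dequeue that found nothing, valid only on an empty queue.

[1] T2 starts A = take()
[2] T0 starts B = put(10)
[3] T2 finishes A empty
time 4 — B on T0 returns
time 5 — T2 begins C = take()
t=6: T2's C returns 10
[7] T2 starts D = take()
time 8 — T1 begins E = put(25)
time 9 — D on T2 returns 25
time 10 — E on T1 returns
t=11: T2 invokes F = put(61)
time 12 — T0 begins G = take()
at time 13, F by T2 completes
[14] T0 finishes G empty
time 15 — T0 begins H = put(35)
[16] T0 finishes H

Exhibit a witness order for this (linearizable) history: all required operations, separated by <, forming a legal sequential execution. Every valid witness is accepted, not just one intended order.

step 1: A take() → empty — queue <>
step 2: B put(10) — queue <10>
step 3: C take() → 10 — queue <>
step 4: E put(25) — queue <25>
step 5: D take() → 25 — queue <>
step 6: G take() → empty — queue <>
step 7: F put(61) — queue <61>
step 8: H put(35) — queue <61,35>

A < B < C < E < D < G < F < H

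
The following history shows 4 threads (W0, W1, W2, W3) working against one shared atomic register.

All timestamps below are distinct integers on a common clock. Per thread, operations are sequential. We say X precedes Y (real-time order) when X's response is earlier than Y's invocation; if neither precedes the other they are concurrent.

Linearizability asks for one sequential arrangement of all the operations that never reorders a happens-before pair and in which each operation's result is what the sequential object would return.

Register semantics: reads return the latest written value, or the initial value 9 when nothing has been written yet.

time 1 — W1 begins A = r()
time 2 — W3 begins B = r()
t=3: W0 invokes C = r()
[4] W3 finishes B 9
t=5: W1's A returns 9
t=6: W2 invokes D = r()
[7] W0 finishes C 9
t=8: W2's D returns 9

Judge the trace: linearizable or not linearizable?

witness order: A, B, C, D
after step 1 (A r() → 9): value 9
after step 2 (B r() → 9): value 9
after step 3 (C r() → 9): value 9
after step 4 (D r() → 9): value 9

linearizable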